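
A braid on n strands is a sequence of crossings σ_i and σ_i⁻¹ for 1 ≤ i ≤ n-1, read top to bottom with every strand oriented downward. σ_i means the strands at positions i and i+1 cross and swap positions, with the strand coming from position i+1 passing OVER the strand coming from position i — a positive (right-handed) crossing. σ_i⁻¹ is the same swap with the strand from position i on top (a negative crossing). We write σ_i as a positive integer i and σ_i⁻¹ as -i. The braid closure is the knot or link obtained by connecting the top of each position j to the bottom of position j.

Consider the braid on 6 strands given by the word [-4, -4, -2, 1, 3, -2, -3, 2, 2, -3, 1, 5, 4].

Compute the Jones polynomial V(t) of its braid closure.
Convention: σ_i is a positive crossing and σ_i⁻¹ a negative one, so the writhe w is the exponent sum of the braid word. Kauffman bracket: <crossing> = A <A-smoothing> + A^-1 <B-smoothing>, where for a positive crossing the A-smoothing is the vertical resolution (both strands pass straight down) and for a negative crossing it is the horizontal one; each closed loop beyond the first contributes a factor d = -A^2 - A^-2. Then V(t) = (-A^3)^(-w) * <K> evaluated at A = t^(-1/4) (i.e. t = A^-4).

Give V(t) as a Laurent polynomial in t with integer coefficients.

The presented braid s4^-1 s4^-1 s2^-1 s1 s3 s2^-1 s3^-1 s2 s2 s3^-1 s1 s5 s4 on 6 strands reduces by inverse Markov moves (closure unchanged at each step):
  Deconjugate: the word is γ·β·γ⁻¹ with γ = s4^-1 (prefix) and γ⁻¹ = s4 (suffix); strip both.
  Destabilize: the word has the form β·s5 where s5 occurs only as the final letter (β ∈ B_5); drop it and the last strand → 5 strands.
Reduced to β = s4^-1 s2^-1 s1 s3 s2^-1 s3^-1 s2 s2 s3^-1 s1 on 5 strands, 10 crossings.
Compute on β:
Braid: s4^-1 s2^-1 s1 s3 s2^-1 s3^-1 s2 s2 s3^-1 s1 on 5 strands, 10 crossings.
Writhe w = (#positive) - (#negative) = 5 - 5 = 0.
Enumerate smoothing states for the bracket polynomial. There are 2^10 = 1024 states.
Each crossing splits two ways (0=vertical, 1=horizontal). The state's weight is A^(#A-smoothings - #B-smoothings) * d^(loops - 1).
Tabulate the states by total A-exponent and number of loops L (A-exp: L × count):
  A^10: L=4 ×1
  A^8: L=3 ×9, L=5 ×1
  A^6: L=2 ×27, L=4 ×18
  A^4: L=1 ×28, L=3 ×78, L=5 ×14
  A^2: L=2 ×116, L=4 ×88, L=6 ×6
  A^0: L=1 ×27, L=3 ×178, L=5 ×46, L=7 ×1
  A^-2: L=2 ×78, L=4 ×123, L=6 ×9
  A^-4: L=1 ×6, L=3 ×78, L=5 ×36
  A^-6: L=2 ×11, L=4 ×31, L=6 ×3
  A^-8: L=3 ×6, L=5 ×4
  A^-10: L=4 ×1
Each group contributes A^e * Σ count * d^(L-1):
Powers of d = -A^2 - A^-2: d^2 = A^4 + 2 + A^-4; d^3 = -A^6 - 3*A^2 - 3*A^-2 - A^-6; d^4 = A^8 + 4*A^4 + 6 + 4*A^-4 + A^-8; d^5 = -A^10 - 5*A^6 - 10*A^2 - 10*A^-2 - 5*A^-6 - A^-10; d^6 = A^12 + 6*A^8 + 15*A^4 + 20 + 15*A^-4 + 6*A^-8 + A^-12.
  A^10 * (d^3) = -A^16 - 3*A^12 - 3*A^8 - A^4
  A^8 * (9*d^2 + d^4) = A^16 + 13*A^12 + 24*A^8 + 13*A^4 + 1
  A^6 * (27*d + 18*d^3) = -18*A^12 - 81*A^8 - 81*A^4 - 18
  A^4 * (28 + 78*d^2 + 14*d^4) = 14*A^12 + 134*A^8 + 268*A^4 + 134 + 14*A^-4
  A^2 * (116*d + 88*d^3 + 6*d^5) = -6*A^12 - 118*A^8 - 440*A^4 - 440 - 118*A^-4 - 6*A^-8
  A^0 * (27 + 178*d^2 + 46*d^4 + d^6) = A^12 + 52*A^8 + 377*A^4 + 679 + 377*A^-4 + 52*A^-8 + A^-12
  A^-2 * (78*d + 123*d^3 + 9*d^5) = -9*A^8 - 168*A^4 - 537 - 537*A^-4 - 168*A^-8 - 9*A^-12
  A^-4 * (6 + 78*d^2 + 36*d^4) = 36*A^4 + 222 + 378*A^-4 + 222*A^-8 + 36*A^-12
  A^-6 * (11*d + 31*d^3 + 3*d^5) = -3*A^4 - 46 - 134*A^-4 - 134*A^-8 - 46*A^-12 - 3*A^-16
  A^-8 * (6*d^2 + 4*d^4) = 4 + 22*A^-4 + 36*A^-8 + 22*A^-12 + 4*A^-16
  A^-10 * (d^3) = -A^-4 - 3*A^-8 - 3*A^-12 - A^-16
Summing the groups: <K> = A^12 - A^8 + A^4 - 1 + A^-4 - A^-8 + A^-12
Normalise by the writhe: (-A^3)^(-w) = (-A^3)^(0) = 1, so f(A) = 1 * <K> = A^12 - A^8 + A^4 - 1 + A^-4 - A^-8 + A^-12.
Substitute A = t^(-1/4), i.e. A^e → t^(-e/4): V(t) = t^3 - t^2 + t - 1 + t^-1 - t^-2 + t^-3

Answer: t^3 - t^2 + t - 1 + t^-1 - t^-2 + t^-3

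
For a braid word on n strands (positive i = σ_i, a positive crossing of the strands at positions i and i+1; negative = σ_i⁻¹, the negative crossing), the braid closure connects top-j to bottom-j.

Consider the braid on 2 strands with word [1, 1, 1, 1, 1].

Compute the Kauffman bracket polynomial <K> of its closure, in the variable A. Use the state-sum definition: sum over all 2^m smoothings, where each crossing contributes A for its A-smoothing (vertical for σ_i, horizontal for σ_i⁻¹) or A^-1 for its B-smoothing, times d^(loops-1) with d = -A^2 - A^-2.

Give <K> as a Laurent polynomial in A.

-A^7 - A^-1 + A^-5 - A^-9 + A^-13

Derivation:
Braid: s1 s1 s1 s1 s1 on 2 strands, 5 crossings.
Writhe w = (#positive) - (#negative) = 5 - 0 = 5.
Enumerate smoothing states for the bracket polynomial. There are 2^5 = 32 states.
Smooth each crossing (0=||, 1=⌣⌢); contribution A^(Σ sign_k(1-2s_k)) * d^(L-1).
  state 00000: A-exp=+5, loops=2, term = A^5 * d^1
  state 00001: A-exp=+3, loops=1, term = A^3 * d^0
  state 00010: A-exp=+3, loops=1, term = A^3 * d^0
  state 00011: A-exp=+1, loops=2, term = A^1 * d^1
  state 00100: A-exp=+3, loops=1, term = A^3 * d^0
  state 00101: A-exp=+1, loops=2, term = A^1 * d^1
  state 00110: A-exp=+1, loops=2, term = A^1 * d^1
  state 00111: A-exp=-1, loops=3, term = A^-1 * d^2
  state 01000: A-exp=+3, loops=1, term = A^3 * d^0
  state 01001: A-exp=+1, loops=2, term = A^1 * d^1
  state 01010: A-exp=+1, loops=2, term = A^1 * d^1
  state 01011: A-exp=-1, loops=3, term = A^-1 * d^2
  state 01100: A-exp=+1, loops=2, term = A^1 * d^1
  state 01101: A-exp=-1, loops=3, term = A^-1 * d^2
  state 01110: A-exp=-1, loops=3, term = A^-1 * d^2
  state 01111: A-exp=-3, loops=4, term = A^-3 * d^3
  state 10000: A-exp=+3, loops=1, term = A^3 * d^0
  state 10001: A-exp=+1, loops=2, term = A^1 * d^1
  state 10010: A-exp=+1, loops=2, term = A^1 * d^1
  state 10011: A-exp=-1, loops=3, term = A^-1 * d^2
  state 10100: A-exp=+1, loops=2, term = A^1 * d^1
  state 10101: A-exp=-1, loops=3, term = A^-1 * d^2
  state 10110: A-exp=-1, loops=3, term = A^-1 * d^2
  state 10111: A-exp=-3, loops=4, term = A^-3 * d^3
  state 11000: A-exp=+1, loops=2, term = A^1 * d^1
  state 11001: A-exp=-1, loops=3, term = A^-1 * d^2
  state 11010: A-exp=-1, loops=3, term = A^-1 * d^2
  state 11011: A-exp=-3, loops=4, term = A^-3 * d^3
  state 11100: A-exp=-1, loops=3, term = A^-1 * d^2
  state 11101: A-exp=-3, loops=4, term = A^-3 * d^3
  state 11110: A-exp=-3, loops=4, term = A^-3 * d^3
  state 11111: A-exp=-5, loops=5, term = A^-5 * d^4
Collect the terms by A-exponent (count of states per loop number):
Powers of d = -A^2 - A^-2: d^2 = A^4 + 2 + A^-4; d^3 = -A^6 - 3*A^2 - 3*A^-2 - A^-6; d^4 = A^8 + 4*A^4 + 6 + 4*A^-4 + A^-8.
  A^5 * (d) = -A^7 - A^3
  A^3 * (5) = 5*A^3
  A^1 * (10*d) = -10*A^3 - 10*A^-1
  A^-1 * (10*d^2) = 10*A^3 + 20*A^-1 + 10*A^-5
  A^-3 * (5*d^3) = -5*A^3 - 15*A^-1 - 15*A^-5 - 5*A^-9
  A^-5 * (d^4) = A^3 + 4*A^-1 + 6*A^-5 + 4*A^-9 + A^-13
Summing the groups: <K> = -A^7 - A^-1 + A^-5 - A^-9 + A^-13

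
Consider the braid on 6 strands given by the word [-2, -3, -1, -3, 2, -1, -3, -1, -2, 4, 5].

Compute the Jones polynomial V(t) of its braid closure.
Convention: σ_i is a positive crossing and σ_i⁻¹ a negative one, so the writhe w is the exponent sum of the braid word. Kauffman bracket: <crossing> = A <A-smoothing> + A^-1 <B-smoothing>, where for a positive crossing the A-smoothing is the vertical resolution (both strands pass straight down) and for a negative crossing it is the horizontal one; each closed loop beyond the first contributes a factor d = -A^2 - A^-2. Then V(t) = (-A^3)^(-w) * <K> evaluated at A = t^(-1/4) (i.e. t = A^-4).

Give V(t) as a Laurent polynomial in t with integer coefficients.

t^-2 - 2*t^-3 + 5*t^-4 - 5*t^-5 + 6*t^-6 - 6*t^-7 + 4*t^-8 - 3*t^-9 + t^-10

Derivation:
The presented braid s2^-1 s3^-1 s1^-1 s3^-1 s2 s1^-1 s3^-1 s1^-1 s2^-1 s4 s5 on 6 strands reduces by inverse Markov moves (closure unchanged at each step):
  Destabilize: the word has the form β·s5 where s5 occurs only as the final letter (β ∈ B_5); drop it and the last strand → 5 strands.
  Destabilize: the word has the form β·s4 where s4 occurs only as the final letter (β ∈ B_4); drop it and the last strand → 4 strands.
Reduced to β = s2^-1 s3^-1 s1^-1 s3^-1 s2 s1^-1 s3^-1 s1^-1 s2^-1 on 4 strands, 9 crossings.
Compute on β:
Braid: s2^-1 s3^-1 s1^-1 s3^-1 s2 s1^-1 s3^-1 s1^-1 s2^-1 on 4 strands, 9 crossings.
Writhe w = (#positive) - (#negative) = 1 - 8 = -7.
Enumerate smoothing states for the bracket polynomial. There are 2^9 = 512 states.
For each crossing: s=0 is the vertical smoothing, s=1 horizontal. Crossing k contributes A^(sign_k * (1 - 2*s_k)); loop factor d = -A^2 - A^-2.
Tabulate the states by total A-exponent and number of loops L (A-exp: L × count):
  A^9: L=6 ×1
  A^7: L=5 ×9
  A^5: L=4 ×35, L=6 ×1
  A^3: L=3 ×74, L=5 ×10
  A^1: L=2 ×85, L=4 ×41
  A^-1: L=1 ×42, L=3 ×80, L=5 ×4
  A^-3: L=2 ×65, L=4 ×19
  A^-5: L=1 ×9, L=3 ×26, L=5 ×1
  A^-7: L=2 ×6, L=4 ×3
  A^-9: L=3 ×1
Each group contributes A^e * Σ count * d^(L-1):
Powers of d = -A^2 - A^-2: d^2 = A^4 + 2 + A^-4; d^3 = -A^6 - 3*A^2 - 3*A^-2 - A^-6; d^4 = A^8 + 4*A^4 + 6 + 4*A^-4 + A^-8; d^5 = -A^10 - 5*A^6 - 10*A^2 - 10*A^-2 - 5*A^-6 - A^-10.
  A^9 * (d^5) = -A^19 - 5*A^15 - 10*A^11 - 10*A^7 - 5*A^3 - A^-1
  A^7 * (9*d^4) = 9*A^15 + 36*A^11 + 54*A^7 + 36*A^3 + 9*A^-1
  A^5 * (35*d^3 + d^5) = -A^15 - 40*A^11 - 115*A^7 - 115*A^3 - 40*A^-1 - A^-5
  A^3 * (74*d^2 + 10*d^4) = 10*A^11 + 114*A^7 + 208*A^3 + 114*A^-1 + 10*A^-5
  A^1 * (85*d + 41*d^3) = -41*A^7 - 208*A^3 - 208*A^-1 - 41*A^-5
  A^-1 * (42 + 80*d^2 + 4*d^4) = 4*A^7 + 96*A^3 + 226*A^-1 + 96*A^-5 + 4*A^-9
  A^-3 * (65*d + 19*d^3) = -19*A^3 - 122*A^-1 - 122*A^-5 - 19*A^-9
  A^-5 * (9 + 26*d^2 + d^4) = A^3 + 30*A^-1 + 67*A^-5 + 30*A^-9 + A^-13
  A^-7 * (6*d + 3*d^3) = -3*A^-1 - 15*A^-5 - 15*A^-9 - 3*A^-13
  A^-9 * (d^2) = A^-5 + 2*A^-9 + A^-13
Summing the groups: <K> = -A^19 + 3*A^15 - 4*A^11 + 6*A^7 - 6*A^3 + 5*A^-1 - 5*A^-5 + 2*A^-9 - A^-13
Normalise by the writhe: (-A^3)^(-w) = (-A^3)^(7) = -A^21, so f(A) = -A^21 * <K> = A^40 - 3*A^36 + 4*A^32 - 6*A^28 + 6*A^24 - 5*A^20 + 5*A^16 - 2*A^12 + A^8.
Substitute A = t^(-1/4), i.e. A^e → t^(-e/4): V(t) = t^-2 - 2*t^-3 + 5*t^-4 - 5*t^-5 + 6*t^-6 - 6*t^-7 + 4*t^-8 - 3*t^-9 + t^-10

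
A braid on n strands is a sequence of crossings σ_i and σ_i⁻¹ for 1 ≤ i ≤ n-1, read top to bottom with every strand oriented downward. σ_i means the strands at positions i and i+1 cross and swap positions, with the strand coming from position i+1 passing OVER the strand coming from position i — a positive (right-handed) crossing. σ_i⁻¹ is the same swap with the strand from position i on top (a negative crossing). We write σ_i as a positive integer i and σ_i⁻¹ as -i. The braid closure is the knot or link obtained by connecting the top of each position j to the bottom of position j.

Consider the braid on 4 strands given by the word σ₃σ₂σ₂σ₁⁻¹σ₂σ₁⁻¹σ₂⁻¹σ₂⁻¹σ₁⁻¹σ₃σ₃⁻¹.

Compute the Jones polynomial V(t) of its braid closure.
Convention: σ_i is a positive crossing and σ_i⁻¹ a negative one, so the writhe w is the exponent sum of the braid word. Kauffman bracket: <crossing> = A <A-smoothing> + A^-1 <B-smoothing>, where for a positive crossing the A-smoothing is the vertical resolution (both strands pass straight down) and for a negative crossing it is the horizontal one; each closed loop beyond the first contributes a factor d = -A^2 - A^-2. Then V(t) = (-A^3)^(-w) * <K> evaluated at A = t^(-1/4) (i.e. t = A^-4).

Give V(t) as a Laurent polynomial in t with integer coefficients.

The presented braid s3 s2 s2 s1^-1 s2 s1^-1 s2^-1 s2^-1 s1^-1 s3 s3^-1 on 4 strands reduces by inverse Markov moves (closure unchanged at each step):
  Deconjugate: the word is γ·β·γ⁻¹ with γ = s3 (prefix) and γ⁻¹ = s3^-1 (suffix); strip both.
  Destabilize: the word has the form β·s3 where s3 occurs only as the final letter (β ∈ B_3); drop it and the last strand → 3 strands.
Reduced to β = s2 s2 s1^-1 s2 s1^-1 s2^-1 s2^-1 s1^-1 on 3 strands, 8 crossings.
Compute on β:
Braid: s2 s2 s1^-1 s2 s1^-1 s2^-1 s2^-1 s1^-1 on 3 strands, 8 crossings.
Writhe w = (#positive) - (#negative) = 3 - 5 = -2.
State-sum expansion of <K>. There are 2^8 = 256 states.
Each crossing splits two ways (0=vertical, 1=horizontal). The state's weight is A^(#A-smoothings - #B-smoothings) * d^(loops - 1).
Tabulate the states by total A-exponent and number of loops L (A-exp: L × count):
  A^8: L=4 ×1
  A^6: L=3 ×8
  A^4: L=2 ×23, L=4 ×5
  A^2: L=1 ×22, L=3 ×33, L=5 ×1
  A^0: L=2 ×52, L=4 ×18
  A^-2: L=1 ×13, L=3 ×37, L=5 ×6
  A^-4: L=2 ×14, L=4 ×13, L=6 ×1
  A^-6: L=3 ×6, L=5 ×2
  A^-8: L=4 ×1
Each group contributes A^e * Σ count * d^(L-1):
Powers of d = -A^2 - A^-2: d^2 = A^4 + 2 + A^-4; d^3 = -A^6 - 3*A^2 - 3*A^-2 - A^-6; d^4 = A^8 + 4*A^4 + 6 + 4*A^-4 + A^-8; d^5 = -A^10 - 5*A^6 - 10*A^2 - 10*A^-2 - 5*A^-6 - A^-10.
  A^8 * (d^3) = -A^14 - 3*A^10 - 3*A^6 - A^2
  A^6 * (8*d^2) = 8*A^10 + 16*A^6 + 8*A^2
  A^4 * (23*d + 5*d^3) = -5*A^10 - 38*A^6 - 38*A^2 - 5*A^-2
  A^2 * (22 + 33*d^2 + d^4) = A^10 + 37*A^6 + 94*A^2 + 37*A^-2 + A^-6
  A^0 * (52*d + 18*d^3) = -18*A^6 - 106*A^2 - 106*A^-2 - 18*A^-6
  A^-2 * (13 + 37*d^2 + 6*d^4) = 6*A^6 + 61*A^2 + 123*A^-2 + 61*A^-6 + 6*A^-10
  A^-4 * (14*d + 13*d^3 + d^5) = -A^6 - 18*A^2 - 63*A^-2 - 63*A^-6 - 18*A^-10 - A^-14
  A^-6 * (6*d^2 + 2*d^4) = 2*A^2 + 14*A^-2 + 24*A^-6 + 14*A^-10 + 2*A^-14
  A^-8 * (d^3) = -A^-2 - 3*A^-6 - 3*A^-10 - A^-14
Summing the groups: <K> = -A^14 + A^10 - A^6 + 2*A^2 - A^-2 + 2*A^-6 - A^-10
Normalise by the writhe: (-A^3)^(-w) = (-A^3)^(2) = A^6, so f(A) = A^6 * <K> = -A^20 + A^16 - A^12 + 2*A^8 - A^4 + 2 - A^-4.
Substitute A = t^(-1/4), i.e. A^e → t^(-e/4): V(t) = -t + 2 - t^-1 + 2*t^-2 - t^-3 + t^-4 - t^-5

Answer: -t + 2 - t^-1 + 2*t^-2 - t^-3 + t^-4 - t^-5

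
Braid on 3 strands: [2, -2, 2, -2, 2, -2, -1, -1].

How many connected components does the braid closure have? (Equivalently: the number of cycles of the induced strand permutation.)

3

Derivation:
Track the strand permutation on 3 strands, starting from identity.
  step 1: s2 swaps positions 2,3 -> [1 3 2]
  step 2: s2^-1 swaps positions 2,3 -> [1 2 3]
  step 3: s2 swaps positions 2,3 -> [1 3 2]
  step 4: s2^-1 swaps positions 2,3 -> [1 2 3]
  step 5: s2 swaps positions 2,3 -> [1 3 2]
  step 6: s2^-1 swaps positions 2,3 -> [1 2 3]
  step 7: s1^-1 swaps positions 1,2 -> [2 1 3]
  step 8: s1^-1 swaps positions 1,2 -> [1 2 3]
Final permutation (position -> original strand): [1 2 3]
Closure components = cycle count of this permutation = 3.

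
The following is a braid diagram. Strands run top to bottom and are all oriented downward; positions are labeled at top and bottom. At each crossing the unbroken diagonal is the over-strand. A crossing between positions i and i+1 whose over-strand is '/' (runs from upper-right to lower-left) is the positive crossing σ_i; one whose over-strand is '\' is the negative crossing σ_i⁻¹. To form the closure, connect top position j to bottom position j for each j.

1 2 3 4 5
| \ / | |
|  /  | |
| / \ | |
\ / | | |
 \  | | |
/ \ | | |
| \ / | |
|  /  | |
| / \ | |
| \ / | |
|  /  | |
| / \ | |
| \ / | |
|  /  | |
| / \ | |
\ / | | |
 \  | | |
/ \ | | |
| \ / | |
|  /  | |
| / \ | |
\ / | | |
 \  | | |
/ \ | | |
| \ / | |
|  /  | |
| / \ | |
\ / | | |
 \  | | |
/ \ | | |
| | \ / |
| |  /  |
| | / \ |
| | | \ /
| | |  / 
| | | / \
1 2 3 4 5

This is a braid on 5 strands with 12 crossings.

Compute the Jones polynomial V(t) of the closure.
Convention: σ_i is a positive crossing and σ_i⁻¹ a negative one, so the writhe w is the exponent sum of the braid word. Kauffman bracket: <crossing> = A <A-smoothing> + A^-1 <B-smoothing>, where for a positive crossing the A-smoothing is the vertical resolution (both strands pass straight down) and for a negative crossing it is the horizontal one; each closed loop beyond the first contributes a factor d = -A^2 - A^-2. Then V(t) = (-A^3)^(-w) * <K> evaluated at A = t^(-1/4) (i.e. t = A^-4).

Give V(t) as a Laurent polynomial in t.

Reading the diagram top to bottom ('/'-over between positions i,i+1 = s_i, '\'-over = s_i^-1): braid word = s2 s1^-1 s2 s2 s2 s1^-1 s2 s1^-1 s2 s1^-1 s3 s4.
The presented braid s2 s1^-1 s2 s2 s2 s1^-1 s2 s1^-1 s2 s1^-1 s3 s4 on 5 strands reduces by inverse Markov moves (closure unchanged at each step):
  Destabilize: the word has the form β·s4 where s4 occurs only as the final letter (β ∈ B_4); drop it and the last strand → 4 strands.
  Destabilize: the word has the form β·s3 where s3 occurs only as the final letter (β ∈ B_3); drop it and the last strand → 3 strands.
Reduced to β = s2 s1^-1 s2 s2 s2 s1^-1 s2 s1^-1 s2 s1^-1 on 3 strands, 10 crossings.
Compute on β:
Braid: s2 s1^-1 s2 s2 s2 s1^-1 s2 s1^-1 s2 s1^-1 on 3 strands, 10 crossings.
Writhe w = (#positive) - (#negative) = 6 - 4 = 2.
Computing the Kauffman bracket via state sum. There are 2^10 = 1024 states.
For each crossing: s=0 is the vertical smoothing, s=1 horizontal. Crossing k contributes A^(sign_k * (1 - 2*s_k)); loop factor d = -A^2 - A^-2.
Tabulate the states by total A-exponent and number of loops L (A-exp: L × count):
  A^10: L=5 ×1
  A^8: L=4 ×10
  A^6: L=3 ×42, L=5 ×3
  A^4: L=2 ×90, L=4 ×29, L=6 ×1
  A^2: L=1 ×87, L=3 ×110, L=5 ×13
  A^0: L=2 ×179, L=4 ×71, L=6 ×2
  A^-2: L=3 ×187, L=5 ×23
  A^-4: L=4 ×117, L=6 ×3
  A^-6: L=5 ×45
  A^-8: L=6 ×10
  A^-10: L=7 ×1
Each group contributes A^e * Σ count * d^(L-1):
Powers of d = -A^2 - A^-2: d^2 = A^4 + 2 + A^-4; d^3 = -A^6 - 3*A^2 - 3*A^-2 - A^-6; d^4 = A^8 + 4*A^4 + 6 + 4*A^-4 + A^-8; d^5 = -A^10 - 5*A^6 - 10*A^2 - 10*A^-2 - 5*A^-6 - A^-10; d^6 = A^12 + 6*A^8 + 15*A^4 + 20 + 15*A^-4 + 6*A^-8 + A^-12.
  A^10 * (d^4) = A^18 + 4*A^14 + 6*A^10 + 4*A^6 + A^2
  A^8 * (10*d^3) = -10*A^14 - 30*A^10 - 30*A^6 - 10*A^2
  A^6 * (42*d^2 + 3*d^4) = 3*A^14 + 54*A^10 + 102*A^6 + 54*A^2 + 3*A^-2
  A^4 * (90*d + 29*d^3 + d^5) = -A^14 - 34*A^10 - 187*A^6 - 187*A^2 - 34*A^-2 - A^-6
  A^2 * (87 + 110*d^2 + 13*d^4) = 13*A^10 + 162*A^6 + 385*A^2 + 162*A^-2 + 13*A^-6
  A^0 * (179*d + 71*d^3 + 2*d^5) = -2*A^10 - 81*A^6 - 412*A^2 - 412*A^-2 - 81*A^-6 - 2*A^-10
  A^-2 * (187*d^2 + 23*d^4) = 23*A^6 + 279*A^2 + 512*A^-2 + 279*A^-6 + 23*A^-10
  A^-4 * (117*d^3 + 3*d^5) = -3*A^6 - 132*A^2 - 381*A^-2 - 381*A^-6 - 132*A^-10 - 3*A^-14
  A^-6 * (45*d^4) = 45*A^2 + 180*A^-2 + 270*A^-6 + 180*A^-10 + 45*A^-14
  A^-8 * (10*d^5) = -10*A^2 - 50*A^-2 - 100*A^-6 - 100*A^-10 - 50*A^-14 - 10*A^-18
  A^-10 * (d^6) = A^2 + 6*A^-2 + 15*A^-6 + 20*A^-10 + 15*A^-14 + 6*A^-18 + A^-22
Summing the groups: <K> = A^18 - 4*A^14 + 7*A^10 - 10*A^6 + 14*A^2 - 14*A^-2 + 14*A^-6 - 11*A^-10 + 7*A^-14 - 4*A^-18 + A^-22
Normalise by the writhe: (-A^3)^(-w) = (-A^3)^(-2) = A^-6, so f(A) = A^-6 * <K> = A^12 - 4*A^8 + 7*A^4 - 10 + 14*A^-4 - 14*A^-8 + 14*A^-12 - 11*A^-16 + 7*A^-20 - 4*A^-24 + A^-28.
Substitute A = t^(-1/4), i.e. A^e → t^(-e/4): V(t) = t^7 - 4*t^6 + 7*t^5 - 11*t^4 + 14*t^3 - 14*t^2 + 14*t - 10 + 7*t^-1 - 4*t^-2 + t^-3

Answer: t^7 - 4*t^6 + 7*t^5 - 11*t^4 + 14*t^3 - 14*t^2 + 14*t - 10 + 7*t^-1 - 4*t^-2 + t^-3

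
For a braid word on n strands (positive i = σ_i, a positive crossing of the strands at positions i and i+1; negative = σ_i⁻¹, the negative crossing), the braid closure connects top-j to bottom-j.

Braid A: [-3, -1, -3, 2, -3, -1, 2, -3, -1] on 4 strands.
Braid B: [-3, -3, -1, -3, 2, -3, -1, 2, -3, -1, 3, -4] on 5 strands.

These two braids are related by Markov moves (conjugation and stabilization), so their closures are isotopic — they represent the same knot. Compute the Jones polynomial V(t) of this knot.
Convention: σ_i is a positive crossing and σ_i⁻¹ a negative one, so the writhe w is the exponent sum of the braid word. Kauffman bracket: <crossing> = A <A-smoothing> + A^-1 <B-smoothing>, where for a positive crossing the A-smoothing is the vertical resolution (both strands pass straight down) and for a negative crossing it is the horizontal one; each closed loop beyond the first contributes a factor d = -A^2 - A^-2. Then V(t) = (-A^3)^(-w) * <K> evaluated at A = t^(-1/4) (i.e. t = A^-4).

Markov-equivalent braids have isotopic closures, hence identical knot invariants. Strip the Markov moves from each word to reach a common short braid β, then compute V(t) once on β.
Braid A: s3^-1 s1^-1 s3^-1 s2 s3^-1 s1^-1 s2 s3^-1 s1^-1 on 4 strands has no conjugating prefix/suffix or stabilization to strip; take β = s3^-1 s1^-1 s3^-1 s2 s3^-1 s1^-1 s2 s3^-1 s1^-1.
Braid B: s3^-1 s3^-1 s1^-1 s3^-1 s2 s3^-1 s1^-1 s2 s3^-1 s1^-1 s3 s4^-1 on 5 strands reduces by inverse Markov moves (closure unchanged at each step):
  Destabilize: the word has the form β·s4^-1 where s4^-1 occurs only as the final letter (β ∈ B_4); drop it and the last strand → 4 strands.
  Deconjugate: the word is γ·β·γ⁻¹ with γ = s3^-1 (prefix) and γ⁻¹ = s3 (suffix); strip both.
Reduced to β = s3^-1 s1^-1 s3^-1 s2 s3^-1 s1^-1 s2 s3^-1 s1^-1 on 4 strands, 9 crossings.
Both give the same β = s3^-1 s1^-1 s3^-1 s2 s3^-1 s1^-1 s2 s3^-1 s1^-1 on 4 strands, so one state sum suffices:
Braid: s3^-1 s1^-1 s3^-1 s2 s3^-1 s1^-1 s2 s3^-1 s1^-1 on 4 strands, 9 crossings.
Writhe w = (#positive) - (#negative) = 2 - 7 = -5.
Computing the Kauffman bracket via state sum. There are 2^9 = 512 states.
Each crossing splits two ways (0=vertical, 1=horizontal). The state's weight is A^(#A-smoothings - #B-smoothings) * d^(loops - 1).
Tabulate the states by total A-exponent and number of loops L (A-exp: L × count):
  A^9: L=7 ×1
  A^7: L=6 ×9
  A^5: L=5 ×36
  A^3: L=4 ×83, L=6 ×1
  A^1: L=3 ×118, L=5 ×8
  A^-1: L=2 ×100, L=4 ×26
  A^-3: L=1 ×41, L=3 ×42, L=5 ×1
  A^-5: L=2 ×31, L=4 ×5
  A^-7: L=3 ×9
  A^-9: L=4 ×1
Each group contributes A^e * Σ count * d^(L-1):
Powers of d = -A^2 - A^-2: d^2 = A^4 + 2 + A^-4; d^3 = -A^6 - 3*A^2 - 3*A^-2 - A^-6; d^4 = A^8 + 4*A^4 + 6 + 4*A^-4 + A^-8; d^5 = -A^10 - 5*A^6 - 10*A^2 - 10*A^-2 - 5*A^-6 - A^-10; d^6 = A^12 + 6*A^8 + 15*A^4 + 20 + 15*A^-4 + 6*A^-8 + A^-12.
  A^9 * (d^6) = A^21 + 6*A^17 + 15*A^13 + 20*A^9 + 15*A^5 + 6*A + A^-3
  A^7 * (9*d^5) = -9*A^17 - 45*A^13 - 90*A^9 - 90*A^5 - 45*A - 9*A^-3
  A^5 * (36*d^4) = 36*A^13 + 144*A^9 + 216*A^5 + 144*A + 36*A^-3
  A^3 * (83*d^3 + d^5) = -A^13 - 88*A^9 - 259*A^5 - 259*A - 88*A^-3 - A^-7
  A^1 * (118*d^2 + 8*d^4) = 8*A^9 + 150*A^5 + 284*A + 150*A^-3 + 8*A^-7
  A^-1 * (100*d + 26*d^3) = -26*A^5 - 178*A - 178*A^-3 - 26*A^-7
  A^-3 * (41 + 42*d^2 + d^4) = A^5 + 46*A + 131*A^-3 + 46*A^-7 + A^-11
  A^-5 * (31*d + 5*d^3) = -5*A - 46*A^-3 - 46*A^-7 - 5*A^-11
  A^-7 * (9*d^2) = 9*A^-3 + 18*A^-7 + 9*A^-11
  A^-9 * (d^3) = -A^-3 - 3*A^-7 - 3*A^-11 - A^-15
Summing the groups: <K> = A^21 - 3*A^17 + 5*A^13 - 6*A^9 + 7*A^5 - 7*A + 5*A^-3 - 4*A^-7 + 2*A^-11 - A^-15
Normalise by the writhe: (-A^3)^(-w) = (-A^3)^(5) = -A^15, so f(A) = -A^15 * <K> = -A^36 + 3*A^32 - 5*A^28 + 6*A^24 - 7*A^20 + 7*A^16 - 5*A^12 + 4*A^8 - 2*A^4 + 1.
Substitute A = t^(-1/4), i.e. A^e → t^(-e/4): V(t) = 1 - 2*t^-1 + 4*t^-2 - 5*t^-3 + 7*t^-4 - 7*t^-5 + 6*t^-6 - 5*t^-7 + 3*t^-8 - t^-9

Answer: 1 - 2*t^-1 + 4*t^-2 - 5*t^-3 + 7*t^-4 - 7*t^-5 + 6*t^-6 - 5*t^-7 + 3*t^-8 - t^-9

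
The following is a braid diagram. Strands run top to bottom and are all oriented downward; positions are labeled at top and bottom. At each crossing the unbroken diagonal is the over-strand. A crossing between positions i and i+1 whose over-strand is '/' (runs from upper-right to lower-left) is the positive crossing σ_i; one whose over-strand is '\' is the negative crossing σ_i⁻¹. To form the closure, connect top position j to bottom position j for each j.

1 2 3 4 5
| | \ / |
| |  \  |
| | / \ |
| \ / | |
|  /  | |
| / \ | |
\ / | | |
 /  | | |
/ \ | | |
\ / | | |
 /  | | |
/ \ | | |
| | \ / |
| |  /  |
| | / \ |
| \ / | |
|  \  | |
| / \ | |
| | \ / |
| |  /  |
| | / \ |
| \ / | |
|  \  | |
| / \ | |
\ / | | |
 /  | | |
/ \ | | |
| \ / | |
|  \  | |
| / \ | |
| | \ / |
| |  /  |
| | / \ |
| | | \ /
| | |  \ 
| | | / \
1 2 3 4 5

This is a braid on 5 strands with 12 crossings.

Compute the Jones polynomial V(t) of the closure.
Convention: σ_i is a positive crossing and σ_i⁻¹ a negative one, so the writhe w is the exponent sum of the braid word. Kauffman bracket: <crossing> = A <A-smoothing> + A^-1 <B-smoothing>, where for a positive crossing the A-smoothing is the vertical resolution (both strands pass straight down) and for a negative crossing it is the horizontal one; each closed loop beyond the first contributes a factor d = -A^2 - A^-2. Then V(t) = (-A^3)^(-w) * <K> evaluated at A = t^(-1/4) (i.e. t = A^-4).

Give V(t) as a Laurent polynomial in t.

-t^6 + 2*t^5 - 2*t^4 + 3*t^3 - 3*t^2 + 2*t - 1 + t^-1

Derivation:
Reading the diagram top to bottom ('/'-over between positions i,i+1 = s_i, '\'-over = s_i^-1): braid word = s3^-1 s2 s1 s1 s3 s2^-1 s3 s2^-1 s1 s2^-1 s3 s4^-1.
The presented braid s3^-1 s2 s1 s1 s3 s2^-1 s3 s2^-1 s1 s2^-1 s3 s4^-1 on 5 strands reduces by inverse Markov moves (closure unchanged at each step):
  Destabilize: the word has the form β·s4^-1 where s4^-1 occurs only as the final letter (β ∈ B_4); drop it and the last strand → 4 strands.
  Deconjugate: the word is γ·β·γ⁻¹ with γ = s3^-1 s2 (prefix) and γ⁻¹ = s2^-1 s3 (suffix); strip both.
Reduced to β = s1 s1 s3 s2^-1 s3 s2^-1 s1 on 4 strands, 7 crossings.
Compute on β:
Braid: s1 s1 s3 s2^-1 s3 s2^-1 s1 on 4 strands, 7 crossings.
Writhe w = (#positive) - (#negative) = 5 - 2 = 3.
Computing the Kauffman bracket via state sum. There are 2^7 = 128 states.
Smooth each crossing (0=||, 1=⌣⌢); contribution A^(Σ sign_k(1-2s_k)) * d^(L-1).
Tabulate the states by total A-exponent and number of loops L (A-exp: L × count):
  A^7: L=4 ×1
  A^5: L=3 ×7
  A^3: L=2 ×17, L=4 ×4
  A^1: L=1 ×15, L=3 ×19, L=5 ×1
  A^-1: L=2 ×27, L=4 ×8
  A^-3: L=3 ×20, L=5 ×1
  A^-5: L=4 ×7
  A^-7: L=5 ×1
Each group contributes A^e * Σ count * d^(L-1):
Powers of d = -A^2 - A^-2: d^2 = A^4 + 2 + A^-4; d^3 = -A^6 - 3*A^2 - 3*A^-2 - A^-6; d^4 = A^8 + 4*A^4 + 6 + 4*A^-4 + A^-8.
  A^7 * (d^3) = -A^13 - 3*A^9 - 3*A^5 - A
  A^5 * (7*d^2) = 7*A^9 + 14*A^5 + 7*A
  A^3 * (17*d + 4*d^3) = -4*A^9 - 29*A^5 - 29*A - 4*A^-3
  A^1 * (15 + 19*d^2 + d^4) = A^9 + 23*A^5 + 59*A + 23*A^-3 + A^-7
  A^-1 * (27*d + 8*d^3) = -8*A^5 - 51*A - 51*A^-3 - 8*A^-7
  A^-3 * (20*d^2 + d^4) = A^5 + 24*A + 46*A^-3 + 24*A^-7 + A^-11
  A^-5 * (7*d^3) = -7*A - 21*A^-3 - 21*A^-7 - 7*A^-11
  A^-7 * (d^4) = A + 4*A^-3 + 6*A^-7 + 4*A^-11 + A^-15
Summing the groups: <K> = -A^13 + A^9 - 2*A^5 + 3*A - 3*A^-3 + 2*A^-7 - 2*A^-11 + A^-15
Normalise by the writhe: (-A^3)^(-w) = (-A^3)^(-3) = -A^-9, so f(A) = -A^-9 * <K> = A^4 - 1 + 2*A^-4 - 3*A^-8 + 3*A^-12 - 2*A^-16 + 2*A^-20 - A^-24.
Substitute A = t^(-1/4), i.e. A^e → t^(-e/4): V(t) = -t^6 + 2*t^5 - 2*t^4 + 3*t^3 - 3*t^2 + 2*t - 1 + t^-1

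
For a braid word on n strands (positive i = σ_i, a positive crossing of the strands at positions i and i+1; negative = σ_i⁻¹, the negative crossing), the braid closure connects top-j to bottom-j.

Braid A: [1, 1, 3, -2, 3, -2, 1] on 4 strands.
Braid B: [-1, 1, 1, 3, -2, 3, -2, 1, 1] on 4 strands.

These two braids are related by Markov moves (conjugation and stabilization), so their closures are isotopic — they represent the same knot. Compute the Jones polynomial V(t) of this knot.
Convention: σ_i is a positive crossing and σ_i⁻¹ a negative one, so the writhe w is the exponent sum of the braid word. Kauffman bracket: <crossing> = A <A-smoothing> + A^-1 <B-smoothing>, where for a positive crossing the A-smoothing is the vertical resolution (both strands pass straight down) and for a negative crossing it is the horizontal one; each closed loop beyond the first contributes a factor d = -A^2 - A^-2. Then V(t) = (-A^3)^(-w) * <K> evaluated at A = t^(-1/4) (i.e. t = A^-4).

Markov-equivalent braids have isotopic closures, hence identical knot invariants. Strip the Markov moves from each word to reach a common short braid β, then compute V(t) once on β.
Braid A: s1 s1 s3 s2^-1 s3 s2^-1 s1 on 4 strands has no conjugating prefix/suffix or stabilization to strip; take β = s1 s1 s3 s2^-1 s3 s2^-1 s1.
Braid B: s1^-1 s1 s1 s3 s2^-1 s3 s2^-1 s1 s1 on 4 strands reduces by inverse Markov moves (closure unchanged at each step):
  Deconjugate: the word is γ·β·γ⁻¹ with γ = s1^-1 (prefix) and γ⁻¹ = s1 (suffix); strip both.
Reduced to β = s1 s1 s3 s2^-1 s3 s2^-1 s1 on 4 strands, 7 crossings.
Both give the same β = s1 s1 s3 s2^-1 s3 s2^-1 s1 on 4 strands, so one state sum suffices:
Braid: s1 s1 s3 s2^-1 s3 s2^-1 s1 on 4 strands, 7 crossings.
Writhe w = (#positive) - (#negative) = 5 - 2 = 3.
State-sum expansion of <K>. There are 2^7 = 128 states.
Each crossing splits two ways (0=vertical, 1=horizontal). The state's weight is A^(#A-smoothings - #B-smoothings) * d^(loops - 1).
Tabulate the states by total A-exponent and number of loops L (A-exp: L × count):
  A^7: L=4 ×1
  A^5: L=3 ×7
  A^3: L=2 ×17, L=4 ×4
  A^1: L=1 ×15, L=3 ×19, L=5 ×1
  A^-1: L=2 ×27, L=4 ×8
  A^-3: L=3 ×20, L=5 ×1
  A^-5: L=4 ×7
  A^-7: L=5 ×1
Each group contributes A^e * Σ count * d^(L-1):
Powers of d = -A^2 - A^-2: d^2 = A^4 + 2 + A^-4; d^3 = -A^6 - 3*A^2 - 3*A^-2 - A^-6; d^4 = A^8 + 4*A^4 + 6 + 4*A^-4 + A^-8.
  A^7 * (d^3) = -A^13 - 3*A^9 - 3*A^5 - A
  A^5 * (7*d^2) = 7*A^9 + 14*A^5 + 7*A
  A^3 * (17*d + 4*d^3) = -4*A^9 - 29*A^5 - 29*A - 4*A^-3
  A^1 * (15 + 19*d^2 + d^4) = A^9 + 23*A^5 + 59*A + 23*A^-3 + A^-7
  A^-1 * (27*d + 8*d^3) = -8*A^5 - 51*A - 51*A^-3 - 8*A^-7
  A^-3 * (20*d^2 + d^4) = A^5 + 24*A + 46*A^-3 + 24*A^-7 + A^-11
  A^-5 * (7*d^3) = -7*A - 21*A^-3 - 21*A^-7 - 7*A^-11
  A^-7 * (d^4) = A + 4*A^-3 + 6*A^-7 + 4*A^-11 + A^-15
Summing the groups: <K> = -A^13 + A^9 - 2*A^5 + 3*A - 3*A^-3 + 2*A^-7 - 2*A^-11 + A^-15
Normalise by the writhe: (-A^3)^(-w) = (-A^3)^(-3) = -A^-9, so f(A) = -A^-9 * <K> = A^4 - 1 + 2*A^-4 - 3*A^-8 + 3*A^-12 - 2*A^-16 + 2*A^-20 - A^-24.
Substitute A = t^(-1/4), i.e. A^e → t^(-e/4): V(t) = -t^6 + 2*t^5 - 2*t^4 + 3*t^3 - 3*t^2 + 2*t - 1 + t^-1

Answer: -t^6 + 2*t^5 - 2*t^4 + 3*t^3 - 3*t^2 + 2*t - 1 + t^-1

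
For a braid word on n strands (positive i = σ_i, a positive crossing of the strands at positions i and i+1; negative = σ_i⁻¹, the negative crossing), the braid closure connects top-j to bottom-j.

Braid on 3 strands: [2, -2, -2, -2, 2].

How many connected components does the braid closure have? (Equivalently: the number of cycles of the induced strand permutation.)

2

Derivation:
Track the strand permutation on 3 strands, starting from identity.
  step 1: s2 swaps positions 2,3 -> [1 3 2]
  step 2: s2^-1 swaps positions 2,3 -> [1 2 3]
  step 3: s2^-1 swaps positions 2,3 -> [1 3 2]
  step 4: s2^-1 swaps positions 2,3 -> [1 2 3]
  step 5: s2 swaps positions 2,3 -> [1 3 2]
Final permutation (position -> original strand): [1 3 2]
Closure components = cycle count of this permutation = 2.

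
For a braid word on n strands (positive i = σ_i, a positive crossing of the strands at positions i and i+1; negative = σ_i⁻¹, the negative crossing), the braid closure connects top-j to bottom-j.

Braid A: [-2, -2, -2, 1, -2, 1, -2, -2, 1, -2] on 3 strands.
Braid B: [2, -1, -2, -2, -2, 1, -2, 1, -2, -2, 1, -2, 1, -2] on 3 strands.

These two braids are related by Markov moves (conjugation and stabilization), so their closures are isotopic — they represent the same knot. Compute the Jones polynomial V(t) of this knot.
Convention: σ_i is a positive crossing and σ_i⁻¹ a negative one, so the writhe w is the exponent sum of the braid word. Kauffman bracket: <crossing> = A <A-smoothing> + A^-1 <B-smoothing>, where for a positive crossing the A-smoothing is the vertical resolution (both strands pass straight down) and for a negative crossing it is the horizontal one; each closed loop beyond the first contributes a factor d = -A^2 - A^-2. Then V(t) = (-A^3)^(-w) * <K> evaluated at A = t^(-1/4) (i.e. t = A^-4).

Markov-equivalent braids have isotopic closures, hence identical knot invariants. Strip the Markov moves from each word to reach a common short braid β, then compute V(t) once on β.
Braid A: s2^-1 s2^-1 s2^-1 s1 s2^-1 s1 s2^-1 s2^-1 s1 s2^-1 on 3 strands has no conjugating prefix/suffix or stabilization to strip; take β = s2^-1 s2^-1 s2^-1 s1 s2^-1 s1 s2^-1 s2^-1 s1 s2^-1.
Braid B: s2 s1^-1 s2^-1 s2^-1 s2^-1 s1 s2^-1 s1 s2^-1 s2^-1 s1 s2^-1 s1 s2^-1 on 3 strands reduces by inverse Markov moves (closure unchanged at each step):
  Deconjugate: the word is γ·β·γ⁻¹ with γ = s2 s1^-1 (prefix) and γ⁻¹ = s1 s2^-1 (suffix); strip both.
Reduced to β = s2^-1 s2^-1 s2^-1 s1 s2^-1 s1 s2^-1 s2^-1 s1 s2^-1 on 3 strands, 10 crossings.
Both give the same β = s2^-1 s2^-1 s2^-1 s1 s2^-1 s1 s2^-1 s2^-1 s1 s2^-1 on 3 strands, so one state sum suffices:
Braid: s2^-1 s2^-1 s2^-1 s1 s2^-1 s1 s2^-1 s2^-1 s1 s2^-1 on 3 strands, 10 crossings.
Writhe w = (#positive) - (#negative) = 3 - 7 = -4.
Computing the Kauffman bracket via state sum. There are 2^10 = 1024 states.
Smooth each crossing (0=||, 1=⌣⌢); contribution A^(Σ sign_k(1-2s_k)) * d^(L-1).
Tabulate the states by total A-exponent and number of loops L (A-exp: L × count):
  A^10: L=8 ×1
  A^8: L=7 ×10
  A^6: L=6 ×45
  A^4: L=5 ×119, L=7 ×1
  A^2: L=4 ×202, L=6 ×8
  A^0: L=3 ×224, L=5 ×28
  A^-2: L=2 ×156, L=4 ×53, L=6 ×1
  A^-4: L=1 ×57, L=3 ×59, L=5 ×4
  A^-6: L=2 ×38, L=4 ×7
  A^-8: L=3 ×10
  A^-10: L=4 ×1
Each group contributes A^e * Σ count * d^(L-1):
Powers of d = -A^2 - A^-2: d^2 = A^4 + 2 + A^-4; d^3 = -A^6 - 3*A^2 - 3*A^-2 - A^-6; d^4 = A^8 + 4*A^4 + 6 + 4*A^-4 + A^-8; d^5 = -A^10 - 5*A^6 - 10*A^2 - 10*A^-2 - 5*A^-6 - A^-10; d^6 = A^12 + 6*A^8 + 15*A^4 + 20 + 15*A^-4 + 6*A^-8 + A^-12; d^7 = -A^14 - 7*A^10 - 21*A^6 - 35*A^2 - 35*A^-2 - 21*A^-6 - 7*A^-10 - A^-14.
  A^10 * (d^7) = -A^24 - 7*A^20 - 21*A^16 - 35*A^12 - 35*A^8 - 21*A^4 - 7 - A^-4
  A^8 * (10*d^6) = 10*A^20 + 60*A^16 + 150*A^12 + 200*A^8 + 150*A^4 + 60 + 10*A^-4
  A^6 * (45*d^5) = -45*A^16 - 225*A^12 - 450*A^8 - 450*A^4 - 225 - 45*A^-4
  A^4 * (119*d^4 + d^6) = A^16 + 125*A^12 + 491*A^8 + 734*A^4 + 491 + 125*A^-4 + A^-8
  A^2 * (202*d^3 + 8*d^5) = -8*A^12 - 242*A^8 - 686*A^4 - 686 - 242*A^-4 - 8*A^-8
  A^0 * (224*d^2 + 28*d^4) = 28*A^8 + 336*A^4 + 616 + 336*A^-4 + 28*A^-8
  A^-2 * (156*d + 53*d^3 + d^5) = -A^8 - 58*A^4 - 325 - 325*A^-4 - 58*A^-8 - A^-12
  A^-4 * (57 + 59*d^2 + 4*d^4) = 4*A^4 + 75 + 199*A^-4 + 75*A^-8 + 4*A^-12
  A^-6 * (38*d + 7*d^3) = -7 - 59*A^-4 - 59*A^-8 - 7*A^-12
  A^-8 * (10*d^2) = 10*A^-4 + 20*A^-8 + 10*A^-12
  A^-10 * (d^3) = -A^-4 - 3*A^-8 - 3*A^-12 - A^-16
Summing the groups: <K> = -A^24 + 3*A^20 - 5*A^16 + 7*A^12 - 9*A^8 + 9*A^4 - 8 + 7*A^-4 - 4*A^-8 + 3*A^-12 - A^-16
Normalise by the writhe: (-A^3)^(-w) = (-A^3)^(4) = A^12, so f(A) = A^12 * <K> = -A^36 + 3*A^32 - 5*A^28 + 7*A^24 - 9*A^20 + 9*A^16 - 8*A^12 + 7*A^8 - 4*A^4 + 3 - A^-4.
Substitute A = t^(-1/4), i.e. A^e → t^(-e/4): V(t) = -t + 3 - 4*t^-1 + 7*t^-2 - 8*t^-3 + 9*t^-4 - 9*t^-5 + 7*t^-6 - 5*t^-7 + 3*t^-8 - t^-9

Answer: -t + 3 - 4*t^-1 + 7*t^-2 - 8*t^-3 + 9*t^-4 - 9*t^-5 + 7*t^-6 - 5*t^-7 + 3*t^-8 - t^-9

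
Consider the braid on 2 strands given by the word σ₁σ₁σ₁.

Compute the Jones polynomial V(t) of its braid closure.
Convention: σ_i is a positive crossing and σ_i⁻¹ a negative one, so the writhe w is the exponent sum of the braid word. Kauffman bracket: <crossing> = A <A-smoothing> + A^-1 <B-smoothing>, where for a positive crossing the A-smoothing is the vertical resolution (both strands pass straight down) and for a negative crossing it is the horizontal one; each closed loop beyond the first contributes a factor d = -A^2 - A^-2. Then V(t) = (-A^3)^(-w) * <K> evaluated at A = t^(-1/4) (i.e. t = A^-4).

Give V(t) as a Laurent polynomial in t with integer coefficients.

-t^4 + t^3 + t

Derivation:
Braid: s1 s1 s1 on 2 strands, 3 crossings.
Writhe w = (#positive) - (#negative) = 3 - 0 = 3.
Enumerate smoothing states for the bracket polynomial. There are 2^3 = 8 states.
For each crossing: s=0 is the vertical smoothing, s=1 horizontal. Crossing k contributes A^(sign_k * (1 - 2*s_k)); loop factor d = -A^2 - A^-2.
  state 000: A-exp=+3, loops=2, term = A^3 * d^1
  state 001: A-exp=+1, loops=1, term = A^1 * d^0
  state 010: A-exp=+1, loops=1, term = A^1 * d^0
  state 011: A-exp=-1, loops=2, term = A^-1 * d^1
  state 100: A-exp=+1, loops=1, term = A^1 * d^0
  state 101: A-exp=-1, loops=2, term = A^-1 * d^1
  state 110: A-exp=-1, loops=2, term = A^-1 * d^1
  state 111: A-exp=-3, loops=3, term = A^-3 * d^2
Collect the terms by A-exponent (count of states per loop number):
Powers of d = -A^2 - A^-2: d^2 = A^4 + 2 + A^-4.
  A^3 * (d) = -A^5 - A
  A^1 * (3) = 3*A
  A^-1 * (3*d) = -3*A - 3*A^-3
  A^-3 * (d^2) = A + 2*A^-3 + A^-7
Summing the groups: <K> = -A^5 - A^-3 + A^-7
Normalise by the writhe: (-A^3)^(-w) = (-A^3)^(-3) = -A^-9, so f(A) = -A^-9 * <K> = A^-4 + A^-12 - A^-16.
Substitute A = t^(-1/4), i.e. A^e → t^(-e/4): V(t) = -t^4 + t^3 + t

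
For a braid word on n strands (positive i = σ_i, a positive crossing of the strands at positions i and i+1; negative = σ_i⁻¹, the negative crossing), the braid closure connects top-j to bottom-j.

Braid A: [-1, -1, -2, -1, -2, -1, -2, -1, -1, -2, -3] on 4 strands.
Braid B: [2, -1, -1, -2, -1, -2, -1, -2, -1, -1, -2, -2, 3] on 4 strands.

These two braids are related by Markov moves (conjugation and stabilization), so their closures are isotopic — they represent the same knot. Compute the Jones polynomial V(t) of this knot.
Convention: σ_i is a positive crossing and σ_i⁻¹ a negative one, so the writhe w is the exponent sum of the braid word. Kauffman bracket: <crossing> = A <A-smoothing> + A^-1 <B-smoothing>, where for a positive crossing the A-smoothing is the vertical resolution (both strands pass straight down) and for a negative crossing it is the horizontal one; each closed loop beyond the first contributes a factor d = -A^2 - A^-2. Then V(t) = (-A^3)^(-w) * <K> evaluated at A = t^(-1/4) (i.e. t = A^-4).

Markov-equivalent braids have isotopic closures, hence identical knot invariants. Strip the Markov moves from each word to reach a common short braid β, then compute V(t) once on β.
Braid A: s1^-1 s1^-1 s2^-1 s1^-1 s2^-1 s1^-1 s2^-1 s1^-1 s1^-1 s2^-1 s3^-1 on 4 strands reduces by inverse Markov moves (closure unchanged at each step):
  Destabilize: the word has the form β·s3^-1 where s3^-1 occurs only as the final letter (β ∈ B_3); drop it and the last strand → 3 strands.
Reduced to β = s1^-1 s1^-1 s2^-1 s1^-1 s2^-1 s1^-1 s2^-1 s1^-1 s1^-1 s2^-1 on 3 strands, 10 crossings.
Braid B: s2 s1^-1 s1^-1 s2^-1 s1^-1 s2^-1 s1^-1 s2^-1 s1^-1 s1^-1 s2^-1 s2^-1 s3 on 4 strands reduces by inverse Markov moves (closure unchanged at each step):
  Destabilize: the word has the form β·s3 where s3 occurs only as the final letter (β ∈ B_3); drop it and the last strand → 3 strands.
  Deconjugate: the word is γ·β·γ⁻¹ with γ = s2 (prefix) and γ⁻¹ = s2^-1 (suffix); strip both.
Reduced to β = s1^-1 s1^-1 s2^-1 s1^-1 s2^-1 s1^-1 s2^-1 s1^-1 s1^-1 s2^-1 on 3 strands, 10 crossings.
Both give the same β = s1^-1 s1^-1 s2^-1 s1^-1 s2^-1 s1^-1 s2^-1 s1^-1 s1^-1 s2^-1 on 3 strands, so one state sum suffices:
Braid: s1^-1 s1^-1 s2^-1 s1^-1 s2^-1 s1^-1 s2^-1 s1^-1 s1^-1 s2^-1 on 3 strands, 10 crossings.
Writhe w = (#positive) - (#negative) = 0 - 10 = -10.
Computing the Kauffman bracket via state sum. There are 2^10 = 1024 states.
Each crossing splits two ways (0=vertical, 1=horizontal). The state's weight is A^(#A-smoothings - #B-smoothings) * d^(loops - 1).
Tabulate the states by total A-exponent and number of loops L (A-exp: L × count):
  A^10: L=3 ×1
  A^8: L=2 ×4, L=4 ×6
  A^6: L=1 ×4, L=3 ×30, L=5 ×11
  A^4: L=2 ×48, L=4 ×65, L=6 ×7
  A^2: L=1 ×24, L=3 ×140, L=5 ×45, L=7 ×1
  A^0: L=2 ×129, L=4 ×117, L=6 ×6
  A^-2: L=1 ×43, L=3 ×151, L=5 ×16
  A^-4: L=2 ×96, L=4 ×24
  A^-6: L=1 ×24, L=3 ×21
  A^-8: L=2 ×10
  A^-10: L=3 ×1
Each group contributes A^e * Σ count * d^(L-1):
Powers of d = -A^2 - A^-2: d^2 = A^4 + 2 + A^-4; d^3 = -A^6 - 3*A^2 - 3*A^-2 - A^-6; d^4 = A^8 + 4*A^4 + 6 + 4*A^-4 + A^-8; d^5 = -A^10 - 5*A^6 - 10*A^2 - 10*A^-2 - 5*A^-6 - A^-10; d^6 = A^12 + 6*A^8 + 15*A^4 + 20 + 15*A^-4 + 6*A^-8 + A^-12.
  A^10 * (d^2) = A^14 + 2*A^10 + A^6
  A^8 * (4*d + 6*d^3) = -6*A^14 - 22*A^10 - 22*A^6 - 6*A^2
  A^6 * (4 + 30*d^2 + 11*d^4) = 11*A^14 + 74*A^10 + 130*A^6 + 74*A^2 + 11*A^-2
  A^4 * (48*d + 65*d^3 + 7*d^5) = -7*A^14 - 100*A^10 - 313*A^6 - 313*A^2 - 100*A^-2 - 7*A^-6
  A^2 * (24 + 140*d^2 + 45*d^4 + d^6) = A^14 + 51*A^10 + 335*A^6 + 594*A^2 + 335*A^-2 + 51*A^-6 + A^-10
  A^0 * (129*d + 117*d^3 + 6*d^5) = -6*A^10 - 147*A^6 - 540*A^2 - 540*A^-2 - 147*A^-6 - 6*A^-10
  A^-2 * (43 + 151*d^2 + 16*d^4) = 16*A^6 + 215*A^2 + 441*A^-2 + 215*A^-6 + 16*A^-10
  A^-4 * (96*d + 24*d^3) = -24*A^2 - 168*A^-2 - 168*A^-6 - 24*A^-10
  A^-6 * (24 + 21*d^2) = 21*A^-2 + 66*A^-6 + 21*A^-10
  A^-8 * (10*d) = -10*A^-6 - 10*A^-10
  A^-10 * (d^2) = A^-6 + 2*A^-10 + A^-14
Summing the groups: <K> = -A^10 + A^-6 + A^-14
Normalise by the writhe: (-A^3)^(-w) = (-A^3)^(10) = A^30, so f(A) = A^30 * <K> = -A^40 + A^24 + A^16.
Substitute A = t^(-1/4), i.e. A^e → t^(-e/4): V(t) = t^-4 + t^-6 - t^-10

Answer: t^-4 + t^-6 - t^-10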